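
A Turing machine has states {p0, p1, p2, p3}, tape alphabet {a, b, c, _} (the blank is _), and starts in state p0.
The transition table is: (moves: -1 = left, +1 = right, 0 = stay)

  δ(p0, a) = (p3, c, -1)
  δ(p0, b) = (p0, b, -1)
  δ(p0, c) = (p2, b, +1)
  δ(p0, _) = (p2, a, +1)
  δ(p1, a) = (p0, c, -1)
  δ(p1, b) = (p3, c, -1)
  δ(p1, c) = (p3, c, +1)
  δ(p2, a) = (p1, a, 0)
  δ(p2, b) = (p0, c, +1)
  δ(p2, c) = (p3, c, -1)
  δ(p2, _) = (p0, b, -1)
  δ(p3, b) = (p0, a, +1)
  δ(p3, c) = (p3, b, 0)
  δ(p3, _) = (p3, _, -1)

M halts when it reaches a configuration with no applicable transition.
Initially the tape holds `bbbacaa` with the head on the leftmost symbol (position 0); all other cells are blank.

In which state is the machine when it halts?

p3

p0 | _[b]bbacaa   read b → write b, move -1, go to p0
p0 | [_]bbbacaa   read _ → write a, move +1, go to p2
p2 | a[b]bbacaa   read b → write c, move +1, go to p0
p0 | ac[b]bacaa   read b → write b, move -1, go to p0
p0 | a[c]bbacaa   read c → write b, move +1, go to p2
p2 | ab[b]bacaa   read b → write c, move +1, go to p0
p0 | abc[b]acaa   read b → write b, move -1, go to p0
p0 | ab[c]bacaa   read c → write b, move +1, go to p2
p2 | abb[b]acaa   read b → write c, move +1, go to p0
p0 | abbc[a]caa   read a → write c, move -1, go to p3
p3 | abb[c]ccaa   read c → write b, move 0, go to p3
p3 | abb[b]ccaa   read b → write a, move +1, go to p0
p0 | abba[c]caa   read c → write b, move +1, go to p2
p2 | abbab[c]aa   read c → write c, move -1, go to p3
p3 | abba[b]caa   read b → write a, move +1, go to p0
p0 | abbaa[c]aa   read c → write b, move +1, go to p2
p2 | abbaab[a]a   read a → write a, move 0, go to p1
p1 | abbaab[a]a   read a → write c, move -1, go to p0
p0 | abbaa[b]ca   read b → write b, move -1, go to p0
p0 | abba[a]bca   read a → write c, move -1, go to p3
p3 | abb[a]cbca
No transition is defined for (p3, a); M halts in state p3.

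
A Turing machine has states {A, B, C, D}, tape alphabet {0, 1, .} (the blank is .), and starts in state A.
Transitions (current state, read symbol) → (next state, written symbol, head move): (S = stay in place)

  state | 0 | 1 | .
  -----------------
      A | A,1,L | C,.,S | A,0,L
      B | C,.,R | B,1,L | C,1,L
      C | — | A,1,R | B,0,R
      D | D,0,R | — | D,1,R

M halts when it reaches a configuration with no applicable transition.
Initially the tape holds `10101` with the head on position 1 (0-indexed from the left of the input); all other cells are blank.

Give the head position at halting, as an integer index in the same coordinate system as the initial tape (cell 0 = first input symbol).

6

state=A head=1 tape=1[0]101...   (A,0)→(A,1,L)
state=A head=0 tape=[1]1101...   (A,1)→(C,.,S)
state=C head=0 tape=[.]1101...   (C,.)→(B,0,R)
state=B head=1 tape=0[1]101...   (B,1)→(B,1,L)
state=B head=0 tape=[0]1101...   (B,0)→(C,.,R)
state=C head=1 tape=.[1]101...   (C,1)→(A,1,R)
state=A head=2 tape=.1[1]01...   (A,1)→(C,.,S)
state=C head=2 tape=.1[.]01...   (C,.)→(B,0,R)
state=B head=3 tape=.10[0]1...   (B,0)→(C,.,R)
state=C head=4 tape=.10.[1]...   (C,1)→(A,1,R)
state=A head=5 tape=.10.1[.]..   (A,.)→(A,0,L)
state=A head=4 tape=.10.[1]0..   (A,1)→(C,.,S)
state=C head=4 tape=.10.[.]0..   (C,.)→(B,0,R)
state=B head=5 tape=.10.0[0]..   (B,0)→(C,.,R)
state=C head=6 tape=.10.0.[.].   (C,.)→(B,0,R)
state=B head=7 tape=.10.0.0[.]   (B,.)→(C,1,L)
state=C head=6 tape=.10.0.[0]1
At halt the head is at cell 6.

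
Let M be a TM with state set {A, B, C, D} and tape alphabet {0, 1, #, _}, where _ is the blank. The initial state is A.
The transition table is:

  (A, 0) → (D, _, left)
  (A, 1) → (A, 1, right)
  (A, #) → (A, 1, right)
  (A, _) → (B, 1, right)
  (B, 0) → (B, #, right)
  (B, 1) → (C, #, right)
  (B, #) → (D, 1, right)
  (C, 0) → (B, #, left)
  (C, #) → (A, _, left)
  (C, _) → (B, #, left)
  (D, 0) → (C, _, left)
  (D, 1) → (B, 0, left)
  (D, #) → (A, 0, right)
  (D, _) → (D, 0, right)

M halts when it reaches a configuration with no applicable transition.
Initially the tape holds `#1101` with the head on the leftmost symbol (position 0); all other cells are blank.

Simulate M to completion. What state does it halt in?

B

A | [#]1101___   read # → write 1, move right, go to A
A | 1[1]101___   read 1 → write 1, move right, go to A
A | 11[1]01___   read 1 → write 1, move right, go to A
A | 111[0]1___   read 0 → write _, move left, go to D
D | 11[1]_1___   read 1 → write 0, move left, go to B
B | 1[1]0_1___   read 1 → write #, move right, go to C
C | 1#[0]_1___   read 0 → write #, move left, go to B
B | 1[#]#_1___   read # → write 1, move right, go to D
D | 11[#]_1___   read # → write 0, move right, go to A
A | 110[_]1___   read _ → write 1, move right, go to B
B | 1101[1]___   read 1 → write #, move right, go to C
C | 1101#[_]__   read _ → write #, move left, go to B
B | 1101[#]#__   read # → write 1, move right, go to D
D | 11011[#]__   read # → write 0, move right, go to A
A | 110110[_]_   read _ → write 1, move right, go to B
B | 1101101[_]
No transition is defined for (B, _); M halts in state B.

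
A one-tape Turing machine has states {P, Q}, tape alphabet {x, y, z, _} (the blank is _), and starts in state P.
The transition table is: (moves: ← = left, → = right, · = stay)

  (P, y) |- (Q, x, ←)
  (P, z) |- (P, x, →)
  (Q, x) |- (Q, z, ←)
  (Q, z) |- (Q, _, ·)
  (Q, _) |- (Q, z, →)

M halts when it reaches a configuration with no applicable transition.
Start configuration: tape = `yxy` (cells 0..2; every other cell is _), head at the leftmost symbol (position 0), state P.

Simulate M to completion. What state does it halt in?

state=P head=0 tape=_[y]xy   (P,y)→(Q,x,←)
state=Q head=-1 tape=[_]xxy   (Q,_)→(Q,z,→)
state=Q head=0 tape=z[x]xy   (Q,x)→(Q,z,←)
state=Q head=-1 tape=[z]zxy   (Q,z)→(Q,_,·)
state=Q head=-1 tape=[_]zxy   (Q,_)→(Q,z,→)
state=Q head=0 tape=z[z]xy   (Q,z)→(Q,_,·)
state=Q head=0 tape=z[_]xy   (Q,_)→(Q,z,→)
state=Q head=1 tape=zz[x]y   (Q,x)→(Q,z,←)
state=Q head=0 tape=z[z]zy   (Q,z)→(Q,_,·)
state=Q head=0 tape=z[_]zy   (Q,_)→(Q,z,→)
state=Q head=1 tape=zz[z]y   (Q,z)→(Q,_,·)
state=Q head=1 tape=zz[_]y   (Q,_)→(Q,z,→)
state=Q head=2 tape=zzz[y]
No transition is defined for (Q, y); M halts in state Q.

Q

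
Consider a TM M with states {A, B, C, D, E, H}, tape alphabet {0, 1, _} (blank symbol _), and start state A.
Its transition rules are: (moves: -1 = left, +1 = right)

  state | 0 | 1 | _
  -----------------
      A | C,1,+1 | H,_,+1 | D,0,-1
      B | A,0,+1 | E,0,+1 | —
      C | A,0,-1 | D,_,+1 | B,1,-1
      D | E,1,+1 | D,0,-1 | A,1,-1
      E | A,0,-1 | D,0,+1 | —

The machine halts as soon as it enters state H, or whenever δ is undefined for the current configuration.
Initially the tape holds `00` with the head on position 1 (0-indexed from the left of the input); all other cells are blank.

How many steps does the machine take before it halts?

13

state=A head=1 tape=0[0]___   (A,0)→(C,1,+1)
state=C head=2 tape=01[_]__   (C,_)→(B,1,-1)
state=B head=1 tape=0[1]1__   (B,1)→(E,0,+1)
state=E head=2 tape=00[1]__   (E,1)→(D,0,+1)
state=D head=3 tape=000[_]_   (D,_)→(A,1,-1)
state=A head=2 tape=00[0]1_   (A,0)→(C,1,+1)
state=C head=3 tape=001[1]_   (C,1)→(D,_,+1)
state=D head=4 tape=001_[_]   (D,_)→(A,1,-1)
state=A head=3 tape=001[_]1   (A,_)→(D,0,-1)
state=D head=2 tape=00[1]01   (D,1)→(D,0,-1)
state=D head=1 tape=0[0]001   (D,0)→(E,1,+1)
state=E head=2 tape=01[0]01   (E,0)→(A,0,-1)
state=A head=1 tape=0[1]001   (A,1)→(H,_,+1)
state=H head=2 tape=0_[0]01
M halts after 13 transitions.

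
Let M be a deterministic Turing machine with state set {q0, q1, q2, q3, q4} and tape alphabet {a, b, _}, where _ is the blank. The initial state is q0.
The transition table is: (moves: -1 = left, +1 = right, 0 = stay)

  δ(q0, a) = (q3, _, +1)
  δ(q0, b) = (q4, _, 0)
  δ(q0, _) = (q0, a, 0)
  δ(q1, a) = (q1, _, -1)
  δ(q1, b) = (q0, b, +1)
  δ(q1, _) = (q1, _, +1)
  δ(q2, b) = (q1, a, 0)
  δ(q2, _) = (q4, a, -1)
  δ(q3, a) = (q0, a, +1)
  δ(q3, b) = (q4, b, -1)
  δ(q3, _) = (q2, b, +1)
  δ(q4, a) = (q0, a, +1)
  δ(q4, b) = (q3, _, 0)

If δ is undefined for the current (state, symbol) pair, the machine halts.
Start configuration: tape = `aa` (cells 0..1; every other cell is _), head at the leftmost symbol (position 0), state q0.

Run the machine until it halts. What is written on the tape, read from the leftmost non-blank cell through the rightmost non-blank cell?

a_ba

q0 | [a]a___   read a → write _, move +1, go to q3
q3 | _[a]___   read a → write a, move +1, go to q0
q0 | _a[_]__   read _ → write a, move 0, go to q0
q0 | _a[a]__   read a → write _, move +1, go to q3
q3 | _a_[_]_   read _ → write b, move +1, go to q2
q2 | _a_b[_]   read _ → write a, move -1, go to q4
q4 | _a_[b]a   read b → write _, move 0, go to q3
q3 | _a_[_]a   read _ → write b, move +1, go to q2
q2 | _a_b[a]
The non-blank tape span at halt is a_ba.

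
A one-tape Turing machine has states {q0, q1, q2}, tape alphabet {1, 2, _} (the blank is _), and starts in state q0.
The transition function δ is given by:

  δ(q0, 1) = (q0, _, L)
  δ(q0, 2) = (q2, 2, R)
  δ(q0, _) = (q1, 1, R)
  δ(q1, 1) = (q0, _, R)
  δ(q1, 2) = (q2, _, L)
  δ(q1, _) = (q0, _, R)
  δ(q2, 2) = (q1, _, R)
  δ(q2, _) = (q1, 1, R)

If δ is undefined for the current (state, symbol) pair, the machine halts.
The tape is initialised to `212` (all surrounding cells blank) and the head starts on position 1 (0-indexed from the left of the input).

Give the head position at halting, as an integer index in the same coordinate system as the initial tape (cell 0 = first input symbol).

1

q0 | 2[1]2   read 1 → write _, move L, go to q0
q0 | [2]_2   read 2 → write 2, move R, go to q2
q2 | 2[_]2   read _ → write 1, move R, go to q1
q1 | 21[2]   read 2 → write _, move L, go to q2
q2 | 2[1]_
At halt the head is at cell 1.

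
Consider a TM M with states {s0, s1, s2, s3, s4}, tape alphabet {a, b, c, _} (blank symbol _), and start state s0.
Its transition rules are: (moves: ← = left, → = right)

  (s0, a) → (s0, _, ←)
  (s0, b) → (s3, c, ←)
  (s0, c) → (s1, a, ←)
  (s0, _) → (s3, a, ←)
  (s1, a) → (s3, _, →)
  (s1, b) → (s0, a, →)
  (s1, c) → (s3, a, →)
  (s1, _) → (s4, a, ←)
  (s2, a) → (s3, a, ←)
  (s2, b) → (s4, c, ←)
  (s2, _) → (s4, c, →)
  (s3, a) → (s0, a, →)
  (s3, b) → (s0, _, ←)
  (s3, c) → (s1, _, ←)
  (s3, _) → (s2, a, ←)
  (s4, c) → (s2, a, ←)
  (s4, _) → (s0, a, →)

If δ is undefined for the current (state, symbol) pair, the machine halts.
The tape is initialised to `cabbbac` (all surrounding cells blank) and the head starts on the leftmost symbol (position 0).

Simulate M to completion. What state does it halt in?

state=s0 head=0 tape=_____[c]abbbac   (s0,c)→(s1,a,←)
state=s1 head=-1 tape=____[_]aabbbac   (s1,_)→(s4,a,←)
state=s4 head=-2 tape=___[_]aaabbbac   (s4,_)→(s0,a,→)
state=s0 head=-1 tape=___a[a]aabbbac   (s0,a)→(s0,_,←)
state=s0 head=-2 tape=___[a]_aabbbac   (s0,a)→(s0,_,←)
state=s0 head=-3 tape=__[_]__aabbbac   (s0,_)→(s3,a,←)
state=s3 head=-4 tape=_[_]a__aabbbac   (s3,_)→(s2,a,←)
state=s2 head=-5 tape=[_]aa__aabbbac   (s2,_)→(s4,c,→)
state=s4 head=-4 tape=c[a]a__aabbbac
No transition is defined for (s4, a); M halts in state s4.

s4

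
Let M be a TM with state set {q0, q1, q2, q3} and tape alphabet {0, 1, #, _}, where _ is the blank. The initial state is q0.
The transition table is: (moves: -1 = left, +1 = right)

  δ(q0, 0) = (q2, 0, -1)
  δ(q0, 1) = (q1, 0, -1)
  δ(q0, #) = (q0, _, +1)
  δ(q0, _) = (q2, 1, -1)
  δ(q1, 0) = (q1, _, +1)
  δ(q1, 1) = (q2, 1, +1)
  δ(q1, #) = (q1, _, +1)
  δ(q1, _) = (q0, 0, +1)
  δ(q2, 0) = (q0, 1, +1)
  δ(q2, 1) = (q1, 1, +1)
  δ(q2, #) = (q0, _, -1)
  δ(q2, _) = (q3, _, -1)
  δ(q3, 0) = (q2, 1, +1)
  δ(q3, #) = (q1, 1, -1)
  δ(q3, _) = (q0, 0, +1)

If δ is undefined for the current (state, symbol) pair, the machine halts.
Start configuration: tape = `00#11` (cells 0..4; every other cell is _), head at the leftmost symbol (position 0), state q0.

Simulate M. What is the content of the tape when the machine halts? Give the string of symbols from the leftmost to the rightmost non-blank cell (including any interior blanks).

q0 | __[0]0#11____   read 0 → write 0, move -1, go to q2
q2 | _[_]00#11____   read _ → write _, move -1, go to q3
q3 | [_]_00#11____   read _ → write 0, move +1, go to q0
q0 | 0[_]00#11____   read _ → write 1, move -1, go to q2
q2 | [0]100#11____   read 0 → write 1, move +1, go to q0
q0 | 1[1]00#11____   read 1 → write 0, move -1, go to q1
q1 | [1]000#11____   read 1 → write 1, move +1, go to q2
q2 | 1[0]00#11____   read 0 → write 1, move +1, go to q0
q0 | 11[0]0#11____   read 0 → write 0, move -1, go to q2
q2 | 1[1]00#11____   read 1 → write 1, move +1, go to q1
q1 | 11[0]0#11____   read 0 → write _, move +1, go to q1
q1 | 11_[0]#11____   read 0 → write _, move +1, go to q1
q1 | 11__[#]11____   read # → write _, move +1, go to q1
q1 | 11___[1]1____   read 1 → write 1, move +1, go to q2
q2 | 11___1[1]____   read 1 → write 1, move +1, go to q1
q1 | 11___11[_]___   read _ → write 0, move +1, go to q0
q0 | 11___110[_]__   read _ → write 1, move -1, go to q2
q2 | 11___11[0]1__   read 0 → write 1, move +1, go to q0
q0 | 11___111[1]__   read 1 → write 0, move -1, go to q1
q1 | 11___11[1]0__   read 1 → write 1, move +1, go to q2
q2 | 11___111[0]__   read 0 → write 1, move +1, go to q0
q0 | 11___1111[_]_   read _ → write 1, move -1, go to q2
q2 | 11___111[1]1_   read 1 → write 1, move +1, go to q1
q1 | 11___1111[1]_   read 1 → write 1, move +1, go to q2
q2 | 11___11111[_]   read _ → write _, move -1, go to q3
q3 | 11___1111[1]_
The non-blank tape span at halt is 11___11111.

11___11111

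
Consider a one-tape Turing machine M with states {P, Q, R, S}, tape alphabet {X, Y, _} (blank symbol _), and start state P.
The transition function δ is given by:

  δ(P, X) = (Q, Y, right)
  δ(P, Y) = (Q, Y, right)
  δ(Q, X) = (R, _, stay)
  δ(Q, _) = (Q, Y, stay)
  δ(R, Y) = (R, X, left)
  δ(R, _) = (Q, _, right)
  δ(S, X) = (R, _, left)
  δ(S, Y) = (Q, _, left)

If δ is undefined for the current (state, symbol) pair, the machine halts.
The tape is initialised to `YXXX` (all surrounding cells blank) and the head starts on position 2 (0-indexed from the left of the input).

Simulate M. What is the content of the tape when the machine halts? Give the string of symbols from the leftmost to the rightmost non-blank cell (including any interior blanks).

YXY_Y

P | YX[X]X_   read X → write Y, move right, go to Q
Q | YXY[X]_   read X → write _, move stay, go to R
R | YXY[_]_   read _ → write _, move right, go to Q
Q | YXY_[_]   read _ → write Y, move stay, go to Q
Q | YXY_[Y]
The non-blank tape span at halt is YXY_Y.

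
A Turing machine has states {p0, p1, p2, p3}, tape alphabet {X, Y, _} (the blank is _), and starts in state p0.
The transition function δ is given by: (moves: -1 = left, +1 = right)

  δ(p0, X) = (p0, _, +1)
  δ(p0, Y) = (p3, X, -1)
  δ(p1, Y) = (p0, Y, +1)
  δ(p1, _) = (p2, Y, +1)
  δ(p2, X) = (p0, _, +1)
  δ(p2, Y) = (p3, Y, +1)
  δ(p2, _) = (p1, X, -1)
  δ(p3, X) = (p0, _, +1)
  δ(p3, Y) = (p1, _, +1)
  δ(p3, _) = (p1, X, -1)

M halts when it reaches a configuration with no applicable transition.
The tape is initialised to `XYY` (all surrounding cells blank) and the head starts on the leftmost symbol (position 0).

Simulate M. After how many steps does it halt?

11

p0 | _[X]YY_   read X → write _, move +1, go to p0
p0 | __[Y]Y_   read Y → write X, move -1, go to p3
p3 | _[_]XY_   read _ → write X, move -1, go to p1
p1 | [_]XXY_   read _ → write Y, move +1, go to p2
p2 | Y[X]XY_   read X → write _, move +1, go to p0
p0 | Y_[X]Y_   read X → write _, move +1, go to p0
p0 | Y__[Y]_   read Y → write X, move -1, go to p3
p3 | Y_[_]X_   read _ → write X, move -1, go to p1
p1 | Y[_]XX_   read _ → write Y, move +1, go to p2
p2 | YY[X]X_   read X → write _, move +1, go to p0
p0 | YY_[X]_   read X → write _, move +1, go to p0
p0 | YY__[_]
M halts after 11 transitions.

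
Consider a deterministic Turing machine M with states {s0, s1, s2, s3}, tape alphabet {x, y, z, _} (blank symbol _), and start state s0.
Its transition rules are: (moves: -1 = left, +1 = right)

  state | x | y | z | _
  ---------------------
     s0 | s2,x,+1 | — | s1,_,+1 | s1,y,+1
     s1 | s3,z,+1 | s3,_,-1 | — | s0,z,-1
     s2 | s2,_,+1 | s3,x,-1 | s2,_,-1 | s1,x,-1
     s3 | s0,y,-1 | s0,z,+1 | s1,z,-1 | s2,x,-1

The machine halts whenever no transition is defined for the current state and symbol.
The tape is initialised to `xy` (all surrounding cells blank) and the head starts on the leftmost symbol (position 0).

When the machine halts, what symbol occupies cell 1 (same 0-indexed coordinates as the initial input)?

s0 | ___[x]y_   read x → write x, move +1, go to s2
s2 | ___x[y]_   read y → write x, move -1, go to s3
s3 | ___[x]x_   read x → write y, move -1, go to s0
s0 | __[_]yx_   read _ → write y, move +1, go to s1
s1 | __y[y]x_   read y → write _, move -1, go to s3
s3 | __[y]_x_   read y → write z, move +1, go to s0
s0 | __z[_]x_   read _ → write y, move +1, go to s1
s1 | __zy[x]_   read x → write z, move +1, go to s3
s3 | __zyz[_]   read _ → write x, move -1, go to s2
s2 | __zy[z]x   read z → write _, move -1, go to s2
s2 | __z[y]_x   read y → write x, move -1, go to s3
s3 | __[z]x_x   read z → write z, move -1, go to s1
s1 | _[_]zx_x   read _ → write z, move -1, go to s0
s0 | [_]zzx_x   read _ → write y, move +1, go to s1
s1 | y[z]zx_x
Cell 1 holds _ when M halts.

_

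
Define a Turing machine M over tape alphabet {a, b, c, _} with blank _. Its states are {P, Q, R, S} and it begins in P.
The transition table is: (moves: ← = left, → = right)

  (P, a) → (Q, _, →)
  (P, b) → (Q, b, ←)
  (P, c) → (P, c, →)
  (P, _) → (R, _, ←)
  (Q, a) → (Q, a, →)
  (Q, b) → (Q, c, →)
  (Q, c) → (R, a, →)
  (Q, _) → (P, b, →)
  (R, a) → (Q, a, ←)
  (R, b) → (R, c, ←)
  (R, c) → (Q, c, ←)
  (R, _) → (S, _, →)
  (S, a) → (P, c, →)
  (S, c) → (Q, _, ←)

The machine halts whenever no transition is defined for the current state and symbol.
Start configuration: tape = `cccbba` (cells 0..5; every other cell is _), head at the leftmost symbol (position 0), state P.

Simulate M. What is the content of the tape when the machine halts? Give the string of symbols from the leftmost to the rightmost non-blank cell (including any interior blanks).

P | [c]ccbba___   read c → write c, move →, go to P
P | c[c]cbba___   read c → write c, move →, go to P
P | cc[c]bba___   read c → write c, move →, go to P
P | ccc[b]ba___   read b → write b, move ←, go to Q
Q | cc[c]bba___   read c → write a, move →, go to R
R | cca[b]ba___   read b → write c, move ←, go to R
R | cc[a]cba___   read a → write a, move ←, go to Q
Q | c[c]acba___   read c → write a, move →, go to R
R | ca[a]cba___   read a → write a, move ←, go to Q
Q | c[a]acba___   read a → write a, move →, go to Q
Q | ca[a]cba___   read a → write a, move →, go to Q
Q | caa[c]ba___   read c → write a, move →, go to R
R | caaa[b]a___   read b → write c, move ←, go to R
R | caa[a]ca___   read a → write a, move ←, go to Q
Q | ca[a]aca___   read a → write a, move →, go to Q
Q | caa[a]ca___   read a → write a, move →, go to Q
Q | caaa[c]a___   read c → write a, move →, go to R
R | caaaa[a]___   read a → write a, move ←, go to Q
Q | caaa[a]a___   read a → write a, move →, go to Q
Q | caaaa[a]___   read a → write a, move →, go to Q
Q | caaaaa[_]__   read _ → write b, move →, go to P
P | caaaaab[_]_   read _ → write _, move ←, go to R
R | caaaaa[b]__   read b → write c, move ←, go to R
R | caaaa[a]c__   read a → write a, move ←, go to Q
Q | caaa[a]ac__   read a → write a, move →, go to Q
Q | caaaa[a]c__   read a → write a, move →, go to Q
Q | caaaaa[c]__   read c → write a, move →, go to R
R | caaaaaa[_]_   read _ → write _, move →, go to S
S | caaaaaa_[_]
The non-blank tape span at halt is caaaaaa.

caaaaaa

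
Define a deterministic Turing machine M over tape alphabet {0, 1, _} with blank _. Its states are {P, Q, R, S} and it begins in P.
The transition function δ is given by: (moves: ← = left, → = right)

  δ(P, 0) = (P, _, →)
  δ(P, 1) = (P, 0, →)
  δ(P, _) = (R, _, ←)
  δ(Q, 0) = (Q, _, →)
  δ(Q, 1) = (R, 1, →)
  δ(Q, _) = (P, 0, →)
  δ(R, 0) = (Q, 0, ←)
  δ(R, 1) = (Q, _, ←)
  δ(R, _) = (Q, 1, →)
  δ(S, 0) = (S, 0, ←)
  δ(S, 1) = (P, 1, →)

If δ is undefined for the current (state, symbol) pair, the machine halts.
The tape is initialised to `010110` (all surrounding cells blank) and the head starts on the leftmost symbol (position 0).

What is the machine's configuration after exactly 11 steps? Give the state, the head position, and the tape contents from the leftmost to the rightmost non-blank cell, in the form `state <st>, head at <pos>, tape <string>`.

state Q, head at 5, tape 0_0010

P | [0]10110__   read 0 → write _, move →, go to P
P | _[1]0110__   read 1 → write 0, move →, go to P
P | _0[0]110__   read 0 → write _, move →, go to P
P | _0_[1]10__   read 1 → write 0, move →, go to P
P | _0_0[1]0__   read 1 → write 0, move →, go to P
P | _0_00[0]__   read 0 → write _, move →, go to P
P | _0_00_[_]_   read _ → write _, move ←, go to R
R | _0_00[_]__   read _ → write 1, move →, go to Q
Q | _0_001[_]_   read _ → write 0, move →, go to P
P | _0_0010[_]   read _ → write _, move ←, go to R
R | _0_001[0]_   read 0 → write 0, move ←, go to Q
Q | _0_00[1]0_
After 11 steps: state Q, head at 5, tape 0_0010.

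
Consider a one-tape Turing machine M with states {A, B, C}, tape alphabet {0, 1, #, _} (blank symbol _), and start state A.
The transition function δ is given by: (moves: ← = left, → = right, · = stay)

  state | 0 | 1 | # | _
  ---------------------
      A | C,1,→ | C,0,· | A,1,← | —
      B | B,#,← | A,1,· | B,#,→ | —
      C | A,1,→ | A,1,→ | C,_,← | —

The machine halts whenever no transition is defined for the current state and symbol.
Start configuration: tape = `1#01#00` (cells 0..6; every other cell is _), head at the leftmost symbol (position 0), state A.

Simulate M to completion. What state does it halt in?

A

A | [1]#01#00_   read 1 → write 0, move ·, go to C
C | [0]#01#00_   read 0 → write 1, move →, go to A
A | 1[#]01#00_   read # → write 1, move ←, go to A
A | [1]101#00_   read 1 → write 0, move ·, go to C
C | [0]101#00_   read 0 → write 1, move →, go to A
A | 1[1]01#00_   read 1 → write 0, move ·, go to C
C | 1[0]01#00_   read 0 → write 1, move →, go to A
A | 11[0]1#00_   read 0 → write 1, move →, go to C
C | 111[1]#00_   read 1 → write 1, move →, go to A
A | 1111[#]00_   read # → write 1, move ←, go to A
A | 111[1]100_   read 1 → write 0, move ·, go to C
C | 111[0]100_   read 0 → write 1, move →, go to A
A | 1111[1]00_   read 1 → write 0, move ·, go to C
C | 1111[0]00_   read 0 → write 1, move →, go to A
A | 11111[0]0_   read 0 → write 1, move →, go to C
C | 111111[0]_   read 0 → write 1, move →, go to A
A | 1111111[_]
No transition is defined for (A, _); M halts in state A.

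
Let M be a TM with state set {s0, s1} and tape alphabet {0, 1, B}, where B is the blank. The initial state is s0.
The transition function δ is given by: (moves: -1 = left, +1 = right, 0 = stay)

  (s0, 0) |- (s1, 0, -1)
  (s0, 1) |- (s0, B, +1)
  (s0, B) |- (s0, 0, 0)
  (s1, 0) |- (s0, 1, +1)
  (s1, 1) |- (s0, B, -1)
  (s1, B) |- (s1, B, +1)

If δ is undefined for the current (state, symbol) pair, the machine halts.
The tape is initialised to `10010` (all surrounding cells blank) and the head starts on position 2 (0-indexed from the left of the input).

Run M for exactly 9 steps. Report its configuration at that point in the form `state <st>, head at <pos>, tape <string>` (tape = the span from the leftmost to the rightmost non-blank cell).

state s0, head at 2, tape 1010

state=s0 head=2 tape=10[0]10   (s0,0)→(s1,0,-1)
state=s1 head=1 tape=1[0]010   (s1,0)→(s0,1,+1)
state=s0 head=2 tape=11[0]10   (s0,0)→(s1,0,-1)
state=s1 head=1 tape=1[1]010   (s1,1)→(s0,B,-1)
state=s0 head=0 tape=[1]B010   (s0,1)→(s0,B,+1)
state=s0 head=1 tape=B[B]010   (s0,B)→(s0,0,0)
state=s0 head=1 tape=B[0]010   (s0,0)→(s1,0,-1)
state=s1 head=0 tape=[B]0010   (s1,B)→(s1,B,+1)
state=s1 head=1 tape=B[0]010   (s1,0)→(s0,1,+1)
state=s0 head=2 tape=B1[0]10
After 9 steps: state s0, head at 2, tape 1010.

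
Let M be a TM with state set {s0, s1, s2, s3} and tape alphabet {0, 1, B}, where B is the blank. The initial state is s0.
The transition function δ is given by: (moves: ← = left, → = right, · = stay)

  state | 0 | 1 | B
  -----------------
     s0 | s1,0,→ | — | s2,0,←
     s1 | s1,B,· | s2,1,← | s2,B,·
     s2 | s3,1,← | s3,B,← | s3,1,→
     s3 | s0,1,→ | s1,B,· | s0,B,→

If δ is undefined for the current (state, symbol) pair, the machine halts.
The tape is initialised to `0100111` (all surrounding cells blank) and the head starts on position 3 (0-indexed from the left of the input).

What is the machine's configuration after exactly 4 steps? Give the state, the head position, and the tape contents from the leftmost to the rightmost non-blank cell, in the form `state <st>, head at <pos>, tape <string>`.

state s0, head at 3, tape 0111111

state=s0 head=3 tape=010[0]111   (s0,0)→(s1,0,→)
state=s1 head=4 tape=0100[1]11   (s1,1)→(s2,1,←)
state=s2 head=3 tape=010[0]111   (s2,0)→(s3,1,←)
state=s3 head=2 tape=01[0]1111   (s3,0)→(s0,1,→)
state=s0 head=3 tape=011[1]111
After 4 steps: state s0, head at 3, tape 0111111.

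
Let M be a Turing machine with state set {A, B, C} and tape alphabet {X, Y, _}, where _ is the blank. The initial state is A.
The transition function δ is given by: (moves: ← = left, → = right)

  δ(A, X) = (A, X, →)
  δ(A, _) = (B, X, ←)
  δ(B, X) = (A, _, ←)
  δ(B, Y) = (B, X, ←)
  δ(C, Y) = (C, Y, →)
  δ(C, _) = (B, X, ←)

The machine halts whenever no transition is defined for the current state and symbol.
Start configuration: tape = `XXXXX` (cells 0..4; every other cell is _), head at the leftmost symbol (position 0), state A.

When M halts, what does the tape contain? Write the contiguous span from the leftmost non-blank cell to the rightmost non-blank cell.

X_XXXXX

A | __[X]XXXX_   read X → write X, move →, go to A
A | __X[X]XXX_   read X → write X, move →, go to A
A | __XX[X]XX_   read X → write X, move →, go to A
A | __XXX[X]X_   read X → write X, move →, go to A
A | __XXXX[X]_   read X → write X, move →, go to A
A | __XXXXX[_]   read _ → write X, move ←, go to B
B | __XXXX[X]X   read X → write _, move ←, go to A
A | __XXX[X]_X   read X → write X, move →, go to A
A | __XXXX[_]X   read _ → write X, move ←, go to B
B | __XXX[X]XX   read X → write _, move ←, go to A
A | __XX[X]_XX   read X → write X, move →, go to A
A | __XXX[_]XX   read _ → write X, move ←, go to B
B | __XX[X]XXX   read X → write _, move ←, go to A
A | __X[X]_XXX   read X → write X, move →, go to A
A | __XX[_]XXX   read _ → write X, move ←, go to B
B | __X[X]XXXX   read X → write _, move ←, go to A
A | __[X]_XXXX   read X → write X, move →, go to A
A | __X[_]XXXX   read _ → write X, move ←, go to B
B | __[X]XXXXX   read X → write _, move ←, go to A
A | _[_]_XXXXX   read _ → write X, move ←, go to B
B | [_]X_XXXXX
The non-blank tape span at halt is X_XXXXX.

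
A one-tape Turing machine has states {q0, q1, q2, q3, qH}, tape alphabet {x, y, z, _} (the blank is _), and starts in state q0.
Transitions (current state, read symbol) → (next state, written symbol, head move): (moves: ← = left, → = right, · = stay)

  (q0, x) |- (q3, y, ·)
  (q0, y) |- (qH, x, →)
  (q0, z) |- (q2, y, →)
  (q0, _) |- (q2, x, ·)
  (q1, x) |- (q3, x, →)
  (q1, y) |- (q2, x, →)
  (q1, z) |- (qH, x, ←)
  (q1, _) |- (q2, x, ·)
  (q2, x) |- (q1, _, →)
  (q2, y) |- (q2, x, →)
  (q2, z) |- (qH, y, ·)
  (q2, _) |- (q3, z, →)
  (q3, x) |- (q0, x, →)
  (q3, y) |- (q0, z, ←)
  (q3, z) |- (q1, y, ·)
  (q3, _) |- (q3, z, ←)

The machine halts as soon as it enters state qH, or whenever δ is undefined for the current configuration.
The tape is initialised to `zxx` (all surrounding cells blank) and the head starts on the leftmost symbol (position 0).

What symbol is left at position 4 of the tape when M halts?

x

q0 | [z]xx___   read z → write y, move →, go to q2
q2 | y[x]x___   read x → write _, move →, go to q1
q1 | y_[x]___   read x → write x, move →, go to q3
q3 | y_x[_]__   read _ → write z, move ←, go to q3
q3 | y_[x]z__   read x → write x, move →, go to q0
q0 | y_x[z]__   read z → write y, move →, go to q2
q2 | y_xy[_]_   read _ → write z, move →, go to q3
q3 | y_xyz[_]   read _ → write z, move ←, go to q3
q3 | y_xy[z]z   read z → write y, move ·, go to q1
q1 | y_xy[y]z   read y → write x, move →, go to q2
q2 | y_xyx[z]   read z → write y, move ·, go to qH
qH | y_xyx[y]
Cell 4 holds x when M halts.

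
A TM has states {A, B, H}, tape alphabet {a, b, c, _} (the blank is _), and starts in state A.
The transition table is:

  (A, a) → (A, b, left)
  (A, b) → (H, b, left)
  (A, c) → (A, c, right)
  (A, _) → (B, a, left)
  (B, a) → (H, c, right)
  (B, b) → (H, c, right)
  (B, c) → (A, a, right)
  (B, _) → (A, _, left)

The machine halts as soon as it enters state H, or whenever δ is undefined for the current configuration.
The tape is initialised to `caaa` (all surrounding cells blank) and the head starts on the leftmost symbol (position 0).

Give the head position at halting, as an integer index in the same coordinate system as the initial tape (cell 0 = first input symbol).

A | [c]aaa   read c → write c, move right, go to A
A | c[a]aa   read a → write b, move left, go to A
A | [c]baa   read c → write c, move right, go to A
A | c[b]aa   read b → write b, move left, go to H
H | [c]baa
At halt the head is at cell 0.

0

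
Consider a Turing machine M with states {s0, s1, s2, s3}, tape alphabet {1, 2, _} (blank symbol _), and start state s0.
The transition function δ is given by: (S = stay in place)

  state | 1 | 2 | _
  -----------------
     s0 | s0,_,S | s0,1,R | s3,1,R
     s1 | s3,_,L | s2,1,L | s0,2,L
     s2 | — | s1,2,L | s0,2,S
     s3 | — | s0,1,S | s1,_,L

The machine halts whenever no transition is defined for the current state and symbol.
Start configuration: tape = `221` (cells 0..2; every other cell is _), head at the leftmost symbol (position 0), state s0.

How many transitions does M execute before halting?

state=s0 head=0 tape=[2]21_   (s0,2)→(s0,1,R)
state=s0 head=1 tape=1[2]1_   (s0,2)→(s0,1,R)
state=s0 head=2 tape=11[1]_   (s0,1)→(s0,_,S)
state=s0 head=2 tape=11[_]_   (s0,_)→(s3,1,R)
state=s3 head=3 tape=111[_]   (s3,_)→(s1,_,L)
state=s1 head=2 tape=11[1]_   (s1,1)→(s3,_,L)
state=s3 head=1 tape=1[1]__
M halts after 6 transitions.

6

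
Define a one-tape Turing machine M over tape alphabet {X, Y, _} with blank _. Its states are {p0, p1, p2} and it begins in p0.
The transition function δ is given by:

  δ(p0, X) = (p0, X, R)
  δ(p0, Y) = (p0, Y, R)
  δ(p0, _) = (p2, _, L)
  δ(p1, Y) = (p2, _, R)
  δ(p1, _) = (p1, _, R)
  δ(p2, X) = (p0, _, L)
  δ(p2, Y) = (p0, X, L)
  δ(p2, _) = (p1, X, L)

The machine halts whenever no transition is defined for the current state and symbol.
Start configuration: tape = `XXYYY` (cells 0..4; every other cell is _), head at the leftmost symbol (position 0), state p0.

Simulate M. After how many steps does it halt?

p0 | ___[X]XYYY_   read X → write X, move R, go to p0
p0 | ___X[X]YYY_   read X → write X, move R, go to p0
p0 | ___XX[Y]YY_   read Y → write Y, move R, go to p0
p0 | ___XXY[Y]Y_   read Y → write Y, move R, go to p0
p0 | ___XXYY[Y]_   read Y → write Y, move R, go to p0
p0 | ___XXYYY[_]   read _ → write _, move L, go to p2
p2 | ___XXYY[Y]_   read Y → write X, move L, go to p0
p0 | ___XXY[Y]X_   read Y → write Y, move R, go to p0
p0 | ___XXYY[X]_   read X → write X, move R, go to p0
p0 | ___XXYYX[_]   read _ → write _, move L, go to p2
p2 | ___XXYY[X]_   read X → write _, move L, go to p0
p0 | ___XXY[Y]__   read Y → write Y, move R, go to p0
p0 | ___XXYY[_]_   read _ → write _, move L, go to p2
p2 | ___XXY[Y]__   read Y → write X, move L, go to p0
p0 | ___XX[Y]X__   read Y → write Y, move R, go to p0
p0 | ___XXY[X]__   read X → write X, move R, go to p0
p0 | ___XXYX[_]_   read _ → write _, move L, go to p2
p2 | ___XXY[X]__   read X → write _, move L, go to p0
p0 | ___XX[Y]___   read Y → write Y, move R, go to p0
p0 | ___XXY[_]__   read _ → write _, move L, go to p2
p2 | ___XX[Y]___   read Y → write X, move L, go to p0
p0 | ___X[X]X___   read X → write X, move R, go to p0
p0 | ___XX[X]___   read X → write X, move R, go to p0
p0 | ___XXX[_]__   read _ → write _, move L, go to p2
p2 | ___XX[X]___   read X → write _, move L, go to p0
p0 | ___X[X]____   read X → write X, move R, go to p0
p0 | ___XX[_]___   read _ → write _, move L, go to p2
p2 | ___X[X]____   read X → write _, move L, go to p0
p0 | ___[X]_____   read X → write X, move R, go to p0
p0 | ___X[_]____   read _ → write _, move L, go to p2
p2 | ___[X]_____   read X → write _, move L, go to p0
p0 | __[_]______   read _ → write _, move L, go to p2
p2 | _[_]_______   read _ → write X, move L, go to p1
p1 | [_]X_______   read _ → write _, move R, go to p1
p1 | _[X]_______
M halts after 34 transitions.

34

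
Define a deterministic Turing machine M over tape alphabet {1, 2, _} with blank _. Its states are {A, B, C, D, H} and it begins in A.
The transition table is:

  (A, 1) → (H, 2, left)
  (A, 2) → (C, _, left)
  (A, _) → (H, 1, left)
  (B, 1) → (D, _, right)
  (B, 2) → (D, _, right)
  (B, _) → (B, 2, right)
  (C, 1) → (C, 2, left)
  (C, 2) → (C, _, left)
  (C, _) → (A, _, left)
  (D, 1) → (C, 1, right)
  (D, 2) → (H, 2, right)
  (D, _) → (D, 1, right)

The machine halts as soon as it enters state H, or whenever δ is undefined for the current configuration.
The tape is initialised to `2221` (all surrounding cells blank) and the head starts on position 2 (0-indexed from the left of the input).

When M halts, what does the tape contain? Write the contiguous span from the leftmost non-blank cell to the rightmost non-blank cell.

1____1

state=A head=2 tape=___22[2]1   (A,2)→(C,_,left)
state=C head=1 tape=___2[2]_1   (C,2)→(C,_,left)
state=C head=0 tape=___[2]__1   (C,2)→(C,_,left)
state=C head=-1 tape=__[_]___1   (C,_)→(A,_,left)
state=A head=-2 tape=_[_]____1   (A,_)→(H,1,left)
state=H head=-3 tape=[_]1____1
The non-blank tape span at halt is 1____1.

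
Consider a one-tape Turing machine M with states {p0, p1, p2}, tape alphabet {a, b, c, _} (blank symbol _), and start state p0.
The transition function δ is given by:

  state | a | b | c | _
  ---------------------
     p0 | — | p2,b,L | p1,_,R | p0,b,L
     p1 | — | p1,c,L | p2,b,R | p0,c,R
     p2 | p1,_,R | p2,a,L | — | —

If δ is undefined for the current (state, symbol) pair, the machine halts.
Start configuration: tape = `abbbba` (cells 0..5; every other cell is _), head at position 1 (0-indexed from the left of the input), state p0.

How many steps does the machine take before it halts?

p0 | a[b]bbba   read b → write b, move L, go to p2
p2 | [a]bbbba   read a → write _, move R, go to p1
p1 | _[b]bbba   read b → write c, move L, go to p1
p1 | [_]cbbba   read _ → write c, move R, go to p0
p0 | c[c]bbba   read c → write _, move R, go to p1
p1 | c_[b]bba   read b → write c, move L, go to p1
p1 | c[_]cbba   read _ → write c, move R, go to p0
p0 | cc[c]bba   read c → write _, move R, go to p1
p1 | cc_[b]ba   read b → write c, move L, go to p1
p1 | cc[_]cba   read _ → write c, move R, go to p0
p0 | ccc[c]ba   read c → write _, move R, go to p1
p1 | ccc_[b]a   read b → write c, move L, go to p1
p1 | ccc[_]ca   read _ → write c, move R, go to p0
p0 | cccc[c]a   read c → write _, move R, go to p1
p1 | cccc_[a]
M halts after 14 transitions.

14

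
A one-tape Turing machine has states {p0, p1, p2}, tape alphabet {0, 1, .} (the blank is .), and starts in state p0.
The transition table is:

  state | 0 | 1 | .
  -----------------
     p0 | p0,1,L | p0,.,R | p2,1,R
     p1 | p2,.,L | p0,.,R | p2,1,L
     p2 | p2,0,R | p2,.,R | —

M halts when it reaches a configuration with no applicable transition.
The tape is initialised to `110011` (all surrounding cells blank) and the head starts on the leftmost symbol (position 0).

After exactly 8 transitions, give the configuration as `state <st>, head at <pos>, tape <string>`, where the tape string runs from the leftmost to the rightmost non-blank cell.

state p2, head at 6, tape 1.0

p0 | [1]10011.   read 1 → write ., move R, go to p0
p0 | .[1]0011.   read 1 → write ., move R, go to p0
p0 | ..[0]011.   read 0 → write 1, move L, go to p0
p0 | .[.]1011.   read . → write 1, move R, go to p2
p2 | .1[1]011.   read 1 → write ., move R, go to p2
p2 | .1.[0]11.   read 0 → write 0, move R, go to p2
p2 | .1.0[1]1.   read 1 → write ., move R, go to p2
p2 | .1.0.[1].   read 1 → write ., move R, go to p2
p2 | .1.0..[.]
After 8 steps: state p2, head at 6, tape 1.0.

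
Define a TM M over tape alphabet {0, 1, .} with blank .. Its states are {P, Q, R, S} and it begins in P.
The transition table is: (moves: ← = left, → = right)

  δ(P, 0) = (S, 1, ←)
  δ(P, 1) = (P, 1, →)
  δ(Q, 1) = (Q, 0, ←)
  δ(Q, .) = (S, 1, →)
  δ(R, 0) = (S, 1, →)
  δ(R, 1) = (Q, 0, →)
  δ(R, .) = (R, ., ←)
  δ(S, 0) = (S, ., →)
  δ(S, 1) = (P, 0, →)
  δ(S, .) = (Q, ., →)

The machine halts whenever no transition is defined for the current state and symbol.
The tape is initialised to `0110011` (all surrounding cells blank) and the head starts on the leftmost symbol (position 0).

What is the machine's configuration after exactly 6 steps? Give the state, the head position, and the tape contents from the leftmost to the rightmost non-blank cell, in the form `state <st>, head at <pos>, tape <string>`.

P | .[0]110011   read 0 → write 1, move ←, go to S
S | [.]1110011   read . → write ., move →, go to Q
Q | .[1]110011   read 1 → write 0, move ←, go to Q
Q | [.]0110011   read . → write 1, move →, go to S
S | 1[0]110011   read 0 → write ., move →, go to S
S | 1.[1]10011   read 1 → write 0, move →, go to P
P | 1.0[1]0011
After 6 steps: state P, head at 2, tape 1.010011.

state P, head at 2, tape 1.010011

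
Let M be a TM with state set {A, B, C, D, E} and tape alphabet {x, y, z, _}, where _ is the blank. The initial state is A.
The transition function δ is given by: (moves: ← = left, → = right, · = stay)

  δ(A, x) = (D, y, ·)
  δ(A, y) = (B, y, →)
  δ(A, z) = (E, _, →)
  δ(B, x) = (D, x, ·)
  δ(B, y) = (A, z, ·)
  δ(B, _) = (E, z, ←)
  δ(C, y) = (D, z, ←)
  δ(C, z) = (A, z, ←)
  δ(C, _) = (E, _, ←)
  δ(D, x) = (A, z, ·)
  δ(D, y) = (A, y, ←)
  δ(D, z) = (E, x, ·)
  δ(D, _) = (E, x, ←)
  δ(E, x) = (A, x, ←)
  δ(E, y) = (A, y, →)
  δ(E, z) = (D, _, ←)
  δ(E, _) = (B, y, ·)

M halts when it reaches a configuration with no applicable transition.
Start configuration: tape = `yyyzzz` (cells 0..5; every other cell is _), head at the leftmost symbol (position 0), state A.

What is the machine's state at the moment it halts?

state=A head=0 tape=[y]yyzzz   (A,y)→(B,y,→)
state=B head=1 tape=y[y]yzzz   (B,y)→(A,z,·)
state=A head=1 tape=y[z]yzzz   (A,z)→(E,_,→)
state=E head=2 tape=y_[y]zzz   (E,y)→(A,y,→)
state=A head=3 tape=y_y[z]zz   (A,z)→(E,_,→)
state=E head=4 tape=y_y_[z]z   (E,z)→(D,_,←)
state=D head=3 tape=y_y[_]_z   (D,_)→(E,x,←)
state=E head=2 tape=y_[y]x_z   (E,y)→(A,y,→)
state=A head=3 tape=y_y[x]_z   (A,x)→(D,y,·)
state=D head=3 tape=y_y[y]_z   (D,y)→(A,y,←)
state=A head=2 tape=y_[y]y_z   (A,y)→(B,y,→)
state=B head=3 tape=y_y[y]_z   (B,y)→(A,z,·)
state=A head=3 tape=y_y[z]_z   (A,z)→(E,_,→)
state=E head=4 tape=y_y_[_]z   (E,_)→(B,y,·)
state=B head=4 tape=y_y_[y]z   (B,y)→(A,z,·)
state=A head=4 tape=y_y_[z]z   (A,z)→(E,_,→)
state=E head=5 tape=y_y__[z]   (E,z)→(D,_,←)
state=D head=4 tape=y_y_[_]_   (D,_)→(E,x,←)
state=E head=3 tape=y_y[_]x_   (E,_)→(B,y,·)
state=B head=3 tape=y_y[y]x_   (B,y)→(A,z,·)
state=A head=3 tape=y_y[z]x_   (A,z)→(E,_,→)
state=E head=4 tape=y_y_[x]_   (E,x)→(A,x,←)
state=A head=3 tape=y_y[_]x_
No transition is defined for (A, _); M halts in state A.

A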